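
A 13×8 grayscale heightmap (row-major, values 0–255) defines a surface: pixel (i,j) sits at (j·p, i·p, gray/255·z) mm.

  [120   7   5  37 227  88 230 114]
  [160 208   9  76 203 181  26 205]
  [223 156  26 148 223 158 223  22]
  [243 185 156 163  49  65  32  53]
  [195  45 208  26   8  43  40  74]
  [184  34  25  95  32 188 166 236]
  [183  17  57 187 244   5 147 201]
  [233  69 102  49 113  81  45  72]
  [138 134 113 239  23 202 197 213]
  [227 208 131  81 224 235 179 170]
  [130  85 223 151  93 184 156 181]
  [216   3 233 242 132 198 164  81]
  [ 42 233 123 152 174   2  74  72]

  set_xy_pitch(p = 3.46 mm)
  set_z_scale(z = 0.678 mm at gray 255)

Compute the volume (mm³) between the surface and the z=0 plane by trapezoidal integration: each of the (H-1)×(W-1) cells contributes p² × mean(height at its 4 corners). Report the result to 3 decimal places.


height_mm = gray/255 × 0.678; cell vol = 3.46² × mean(4 corners)
unit = 3.46² × 0.678 / (4×255) = 0.00795759 mm³ per gray-sum
row 0: Σ corner-gray over 7 cells = 3193  → 25.4086
row 1: Σ corner-gray over 7 cells = 3884  → 30.9073
row 2: Σ corner-gray over 7 cells = 3709  → 29.5147
row 3: Σ corner-gray over 7 cells = 2605  → 20.7295
row 4: Σ corner-gray over 7 cells = 2509  → 19.9656
row 5: Σ corner-gray over 7 cells = 3198  → 25.4484
row 6: Σ corner-gray over 7 cells = 2921  → 23.2441
row 7: Σ corner-gray over 7 cells = 3390  → 26.9762
row 8: Σ corner-gray over 7 cells = 4680  → 37.2415
row 9: Σ corner-gray over 7 cells = 4608  → 36.6686
row 10: Σ corner-gray over 7 cells = 4336  → 34.5041
row 11: Σ corner-gray over 7 cells = 3871  → 30.8038
Σ rows: total corner-gray = 42904  → 341.4126 mm³

341.413


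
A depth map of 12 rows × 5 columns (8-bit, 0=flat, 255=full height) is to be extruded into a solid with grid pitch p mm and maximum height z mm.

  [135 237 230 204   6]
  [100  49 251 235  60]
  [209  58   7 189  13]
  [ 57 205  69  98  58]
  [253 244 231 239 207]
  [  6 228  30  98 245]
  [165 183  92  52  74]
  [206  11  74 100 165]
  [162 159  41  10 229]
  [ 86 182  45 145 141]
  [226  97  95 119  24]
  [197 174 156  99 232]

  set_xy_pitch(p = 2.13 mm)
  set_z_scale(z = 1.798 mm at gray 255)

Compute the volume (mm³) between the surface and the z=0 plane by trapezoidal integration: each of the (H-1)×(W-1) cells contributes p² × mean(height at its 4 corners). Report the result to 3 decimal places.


height_mm = gray/255 × 1.798; cell vol = 2.13² × mean(4 corners)
unit = 2.13² × 1.798 / (4×255) = 0.0079974 mm³ per gray-sum
row 0: Σ corner-gray over 4 cells = 2713  → 21.6969
row 1: Σ corner-gray over 4 cells = 1960  → 15.6749
row 2: Σ corner-gray over 4 cells = 1589  → 12.7079
row 3: Σ corner-gray over 4 cells = 2747  → 21.9689
row 4: Σ corner-gray over 4 cells = 2851  → 22.8006
row 5: Σ corner-gray over 4 cells = 1856  → 14.8432
row 6: Σ corner-gray over 4 cells = 1634  → 13.0677
row 7: Σ corner-gray over 4 cells = 1552  → 12.4120
row 8: Σ corner-gray over 4 cells = 1782  → 14.2514
row 9: Σ corner-gray over 4 cells = 1843  → 14.7392
row 10: Σ corner-gray over 4 cells = 2159  → 17.2664
Σ rows: total corner-gray = 22686  → 181.4290 mm³

181.429


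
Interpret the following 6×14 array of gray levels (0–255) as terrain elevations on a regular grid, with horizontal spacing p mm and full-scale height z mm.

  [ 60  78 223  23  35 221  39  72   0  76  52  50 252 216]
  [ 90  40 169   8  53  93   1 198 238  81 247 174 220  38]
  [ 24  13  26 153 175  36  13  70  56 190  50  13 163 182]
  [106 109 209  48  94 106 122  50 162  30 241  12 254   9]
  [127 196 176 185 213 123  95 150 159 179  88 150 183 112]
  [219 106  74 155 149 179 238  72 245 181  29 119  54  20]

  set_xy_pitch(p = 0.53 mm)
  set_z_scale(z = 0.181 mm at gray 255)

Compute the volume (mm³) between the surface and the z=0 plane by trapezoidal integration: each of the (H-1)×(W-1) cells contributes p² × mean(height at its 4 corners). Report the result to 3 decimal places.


height_mm = gray/255 × 0.181; cell vol = 0.53² × mean(4 corners)
unit = 0.53² × 0.181 / (4×255) = 4.9846e-05 mm³ per gray-sum
row 0: Σ corner-gray over 13 cells = 5690  → 0.2836
row 1: Σ corner-gray over 13 cells = 5294  → 0.2639
row 2: Σ corner-gray over 13 cells = 5111  → 0.2548
row 3: Σ corner-gray over 13 cells = 7022  → 0.3500
row 4: Σ corner-gray over 13 cells = 7474  → 0.3725
Σ rows: total corner-gray = 30591  → 1.5248 mm³

1.525


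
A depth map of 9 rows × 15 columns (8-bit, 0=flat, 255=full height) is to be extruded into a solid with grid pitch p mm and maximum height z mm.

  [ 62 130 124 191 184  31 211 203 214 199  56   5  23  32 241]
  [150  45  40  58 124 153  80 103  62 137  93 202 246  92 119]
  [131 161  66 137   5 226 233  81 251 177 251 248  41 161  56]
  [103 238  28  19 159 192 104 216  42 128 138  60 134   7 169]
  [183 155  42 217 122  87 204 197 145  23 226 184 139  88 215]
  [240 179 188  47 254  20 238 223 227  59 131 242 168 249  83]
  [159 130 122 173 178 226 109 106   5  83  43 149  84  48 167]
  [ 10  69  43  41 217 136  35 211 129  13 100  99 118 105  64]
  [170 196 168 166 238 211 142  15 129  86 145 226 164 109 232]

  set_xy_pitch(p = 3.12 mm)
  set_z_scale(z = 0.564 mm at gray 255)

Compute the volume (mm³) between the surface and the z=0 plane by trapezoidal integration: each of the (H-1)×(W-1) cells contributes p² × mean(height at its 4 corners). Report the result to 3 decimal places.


315.714

height_mm = gray/255 × 0.564; cell vol = 3.12² × mean(4 corners)
unit = 3.12² × 0.564 / (4×255) = 0.00538255 mm³ per gray-sum
row 0: Σ corner-gray over 14 cells = 6648  → 35.7832
row 1: Σ corner-gray over 14 cells = 7402  → 39.8416
row 2: Σ corner-gray over 14 cells = 7465  → 40.1807
row 3: Σ corner-gray over 14 cells = 7258  → 39.0666
row 4: Σ corner-gray over 14 cells = 8829  → 47.5225
row 5: Σ corner-gray over 14 cells = 8011  → 43.1196
row 6: Σ corner-gray over 14 cells = 5944  → 31.9939
row 7: Σ corner-gray over 14 cells = 7098  → 38.2053
Σ rows: total corner-gray = 58655  → 315.7135 mm³


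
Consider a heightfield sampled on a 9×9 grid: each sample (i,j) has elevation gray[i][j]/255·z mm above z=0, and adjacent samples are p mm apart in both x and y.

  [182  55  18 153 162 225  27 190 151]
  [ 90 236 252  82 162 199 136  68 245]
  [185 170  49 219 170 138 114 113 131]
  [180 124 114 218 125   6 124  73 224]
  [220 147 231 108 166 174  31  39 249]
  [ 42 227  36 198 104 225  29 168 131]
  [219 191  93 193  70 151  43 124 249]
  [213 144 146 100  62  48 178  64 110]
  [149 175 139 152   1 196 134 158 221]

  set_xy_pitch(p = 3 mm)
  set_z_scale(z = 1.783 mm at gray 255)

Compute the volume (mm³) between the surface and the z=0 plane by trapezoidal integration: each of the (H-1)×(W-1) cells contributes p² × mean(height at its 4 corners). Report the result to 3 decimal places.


height_mm = gray/255 × 1.783; cell vol = 3² × mean(4 corners)
unit = 3² × 1.783 / (4×255) = 0.0157324 mm³ per gray-sum
row 0: Σ corner-gray over 8 cells = 4598  → 72.3374
row 1: Σ corner-gray over 8 cells = 4867  → 76.5694
row 2: Σ corner-gray over 8 cells = 4234  → 66.6108
row 3: Σ corner-gray over 8 cells = 4233  → 66.5951
row 4: Σ corner-gray over 8 cells = 4408  → 69.3482
row 5: Σ corner-gray over 8 cells = 4345  → 68.3571
row 6: Σ corner-gray over 8 cells = 4005  → 63.0081
row 7: Σ corner-gray over 8 cells = 4087  → 64.2981
Σ rows: total corner-gray = 34777  → 547.1240 mm³

547.124


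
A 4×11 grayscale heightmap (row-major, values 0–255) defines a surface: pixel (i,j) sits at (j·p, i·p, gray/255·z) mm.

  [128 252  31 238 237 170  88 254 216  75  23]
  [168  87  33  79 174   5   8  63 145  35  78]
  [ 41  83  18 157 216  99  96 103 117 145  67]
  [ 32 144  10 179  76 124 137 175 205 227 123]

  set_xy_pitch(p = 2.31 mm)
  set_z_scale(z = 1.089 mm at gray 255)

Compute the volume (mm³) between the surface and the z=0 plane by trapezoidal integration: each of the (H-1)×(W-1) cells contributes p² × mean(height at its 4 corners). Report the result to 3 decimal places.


76.010

height_mm = gray/255 × 1.089; cell vol = 2.31² × mean(4 corners)
unit = 2.31² × 1.089 / (4×255) = 0.00569707 mm³ per gray-sum
row 0: Σ corner-gray over 10 cells = 4777  → 27.2149
row 1: Σ corner-gray over 10 cells = 3680  → 20.9652
row 2: Σ corner-gray over 10 cells = 4885  → 27.8302
Σ rows: total corner-gray = 13342  → 76.0103 mm³


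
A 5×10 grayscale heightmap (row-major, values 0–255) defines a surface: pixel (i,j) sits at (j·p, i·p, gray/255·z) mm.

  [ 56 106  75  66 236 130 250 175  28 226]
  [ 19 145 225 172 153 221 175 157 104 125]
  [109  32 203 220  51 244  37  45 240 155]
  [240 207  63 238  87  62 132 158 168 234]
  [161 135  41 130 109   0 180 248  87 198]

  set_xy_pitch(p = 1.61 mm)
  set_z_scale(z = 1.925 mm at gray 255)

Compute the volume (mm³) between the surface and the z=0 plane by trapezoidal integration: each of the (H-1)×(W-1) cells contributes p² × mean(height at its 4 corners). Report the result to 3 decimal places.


height_mm = gray/255 × 1.925; cell vol = 1.61² × mean(4 corners)
unit = 1.61² × 1.925 / (4×255) = 0.00489195 mm³ per gray-sum
row 0: Σ corner-gray over 9 cells = 5262  → 25.7415
row 1: Σ corner-gray over 9 cells = 5256  → 25.7121
row 2: Σ corner-gray over 9 cells = 5112  → 25.0077
row 3: Σ corner-gray over 9 cells = 4923  → 24.0831
Σ rows: total corner-gray = 20553  → 100.5443 mm³

100.544


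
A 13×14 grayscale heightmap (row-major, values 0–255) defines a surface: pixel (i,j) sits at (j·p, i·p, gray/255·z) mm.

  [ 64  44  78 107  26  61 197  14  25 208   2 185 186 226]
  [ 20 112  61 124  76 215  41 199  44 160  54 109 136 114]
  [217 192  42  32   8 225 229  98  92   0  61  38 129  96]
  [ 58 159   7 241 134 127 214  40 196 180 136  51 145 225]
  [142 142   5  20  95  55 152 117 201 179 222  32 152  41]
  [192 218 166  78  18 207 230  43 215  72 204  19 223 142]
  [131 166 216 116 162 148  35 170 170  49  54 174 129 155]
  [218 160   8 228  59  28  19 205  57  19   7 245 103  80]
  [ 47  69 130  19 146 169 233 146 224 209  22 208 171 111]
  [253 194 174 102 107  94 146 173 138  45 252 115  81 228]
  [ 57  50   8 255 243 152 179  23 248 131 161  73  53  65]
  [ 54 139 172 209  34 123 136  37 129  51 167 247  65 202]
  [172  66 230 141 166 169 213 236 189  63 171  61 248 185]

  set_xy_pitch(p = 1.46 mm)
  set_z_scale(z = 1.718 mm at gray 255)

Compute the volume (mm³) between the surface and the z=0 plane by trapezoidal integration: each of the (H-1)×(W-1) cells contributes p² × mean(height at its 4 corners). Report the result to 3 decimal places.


279.751

height_mm = gray/255 × 1.718; cell vol = 1.46² × mean(4 corners)
unit = 1.46² × 1.718 / (4×255) = 0.00359028 mm³ per gray-sum
row 0: Σ corner-gray over 13 cells = 5352  → 19.2152
row 1: Σ corner-gray over 13 cells = 5401  → 19.3911
row 2: Σ corner-gray over 13 cells = 6148  → 22.0731
row 3: Σ corner-gray over 13 cells = 6470  → 23.2291
row 4: Σ corner-gray over 13 cells = 6647  → 23.8646
row 5: Σ corner-gray over 13 cells = 7184  → 25.7926
row 6: Σ corner-gray over 13 cells = 6038  → 21.6781
row 7: Σ corner-gray over 13 cells = 6224  → 22.3459
row 8: Σ corner-gray over 13 cells = 7373  → 26.4712
row 9: Σ corner-gray over 13 cells = 6997  → 25.1212
row 10: Σ corner-gray over 13 cells = 6548  → 23.5092
row 11: Σ corner-gray over 13 cells = 7537  → 27.0600
Σ rows: total corner-gray = 77919  → 279.7513 mm³


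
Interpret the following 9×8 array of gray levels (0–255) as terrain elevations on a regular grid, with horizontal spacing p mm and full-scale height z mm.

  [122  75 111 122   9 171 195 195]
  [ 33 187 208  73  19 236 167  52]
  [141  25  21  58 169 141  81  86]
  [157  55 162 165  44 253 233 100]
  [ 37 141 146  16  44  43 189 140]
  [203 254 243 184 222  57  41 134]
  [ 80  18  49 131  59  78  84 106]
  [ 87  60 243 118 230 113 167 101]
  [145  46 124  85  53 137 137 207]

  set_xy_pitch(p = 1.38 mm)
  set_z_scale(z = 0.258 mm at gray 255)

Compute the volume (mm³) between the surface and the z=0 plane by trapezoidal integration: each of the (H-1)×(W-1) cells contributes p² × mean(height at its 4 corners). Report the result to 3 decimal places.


height_mm = gray/255 × 0.258; cell vol = 1.38² × mean(4 corners)
unit = 1.38² × 0.258 / (4×255) = 0.000481701 mm³ per gray-sum
row 0: Σ corner-gray over 7 cells = 3548  → 1.7091
row 1: Σ corner-gray over 7 cells = 3082  → 1.4846
row 2: Σ corner-gray over 7 cells = 3298  → 1.5887
row 3: Σ corner-gray over 7 cells = 3416  → 1.6455
row 4: Σ corner-gray over 7 cells = 3674  → 1.7698
row 5: Σ corner-gray over 7 cells = 3363  → 1.6200
row 6: Σ corner-gray over 7 cells = 3074  → 1.4807
row 7: Σ corner-gray over 7 cells = 3566  → 1.7177
Σ rows: total corner-gray = 27021  → 13.0160 mm³

13.016


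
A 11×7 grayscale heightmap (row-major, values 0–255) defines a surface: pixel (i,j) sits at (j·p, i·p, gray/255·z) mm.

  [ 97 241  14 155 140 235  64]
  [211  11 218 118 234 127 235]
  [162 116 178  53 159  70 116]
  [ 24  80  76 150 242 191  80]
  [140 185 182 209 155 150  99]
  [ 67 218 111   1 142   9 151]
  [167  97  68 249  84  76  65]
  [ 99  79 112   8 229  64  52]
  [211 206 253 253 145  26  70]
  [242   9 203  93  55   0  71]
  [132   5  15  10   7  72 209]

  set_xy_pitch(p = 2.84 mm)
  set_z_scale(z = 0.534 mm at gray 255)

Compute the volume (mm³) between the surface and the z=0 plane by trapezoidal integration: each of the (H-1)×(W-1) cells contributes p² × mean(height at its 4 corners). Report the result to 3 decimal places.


height_mm = gray/255 × 0.534; cell vol = 2.84² × mean(4 corners)
unit = 2.84² × 0.534 / (4×255) = 0.00422258 mm³ per gray-sum
row 0: Σ corner-gray over 6 cells = 3593  → 15.1717
row 1: Σ corner-gray over 6 cells = 3292  → 13.9007
row 2: Σ corner-gray over 6 cells = 3012  → 12.7184
row 3: Σ corner-gray over 6 cells = 3583  → 15.1295
row 4: Σ corner-gray over 6 cells = 3181  → 13.4320
row 5: Σ corner-gray over 6 cells = 2560  → 10.8098
row 6: Σ corner-gray over 6 cells = 2515  → 10.6198
row 7: Σ corner-gray over 6 cells = 3182  → 13.4362
row 8: Σ corner-gray over 6 cells = 3080  → 13.0055
row 9: Σ corner-gray over 6 cells = 1592  → 6.7223
Σ rows: total corner-gray = 29590  → 124.9461 mm³

124.946


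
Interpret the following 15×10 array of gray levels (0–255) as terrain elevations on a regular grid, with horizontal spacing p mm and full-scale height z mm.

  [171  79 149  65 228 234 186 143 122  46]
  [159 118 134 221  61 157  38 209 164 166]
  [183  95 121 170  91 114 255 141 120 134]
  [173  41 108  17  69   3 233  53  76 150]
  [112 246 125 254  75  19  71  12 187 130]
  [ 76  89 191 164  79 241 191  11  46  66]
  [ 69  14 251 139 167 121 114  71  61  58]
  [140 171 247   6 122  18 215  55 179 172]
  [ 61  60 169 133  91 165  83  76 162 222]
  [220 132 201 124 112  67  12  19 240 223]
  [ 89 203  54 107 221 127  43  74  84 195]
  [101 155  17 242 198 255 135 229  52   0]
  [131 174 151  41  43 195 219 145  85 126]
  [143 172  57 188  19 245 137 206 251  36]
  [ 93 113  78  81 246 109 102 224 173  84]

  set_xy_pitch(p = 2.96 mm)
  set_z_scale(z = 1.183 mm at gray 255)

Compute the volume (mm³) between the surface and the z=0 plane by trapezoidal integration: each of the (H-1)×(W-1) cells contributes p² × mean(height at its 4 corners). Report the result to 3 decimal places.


height_mm = gray/255 × 1.183; cell vol = 2.96² × mean(4 corners)
unit = 2.96² × 1.183 / (4×255) = 0.0101617 mm³ per gray-sum
row 0: Σ corner-gray over 9 cells = 5158  → 52.4142
row 1: Σ corner-gray over 9 cells = 5060  → 51.4184
row 2: Σ corner-gray over 9 cells = 4054  → 41.1957
row 3: Σ corner-gray over 9 cells = 3743  → 38.0354
row 4: Σ corner-gray over 9 cells = 4386  → 44.5694
row 5: Σ corner-gray over 9 cells = 4169  → 42.3643
row 6: Σ corner-gray over 9 cells = 4341  → 44.1121
row 7: Σ corner-gray over 9 cells = 4499  → 45.7177
row 8: Σ corner-gray over 9 cells = 4418  → 44.8946
row 9: Σ corner-gray over 9 cells = 4367  → 44.3763
row 10: Σ corner-gray over 9 cells = 4777  → 48.5426
row 11: Σ corner-gray over 9 cells = 5030  → 51.1135
row 12: Σ corner-gray over 9 cells = 5092  → 51.7436
row 13: Σ corner-gray over 9 cells = 5158  → 52.4142
Σ rows: total corner-gray = 64252  → 652.9120 mm³

652.912


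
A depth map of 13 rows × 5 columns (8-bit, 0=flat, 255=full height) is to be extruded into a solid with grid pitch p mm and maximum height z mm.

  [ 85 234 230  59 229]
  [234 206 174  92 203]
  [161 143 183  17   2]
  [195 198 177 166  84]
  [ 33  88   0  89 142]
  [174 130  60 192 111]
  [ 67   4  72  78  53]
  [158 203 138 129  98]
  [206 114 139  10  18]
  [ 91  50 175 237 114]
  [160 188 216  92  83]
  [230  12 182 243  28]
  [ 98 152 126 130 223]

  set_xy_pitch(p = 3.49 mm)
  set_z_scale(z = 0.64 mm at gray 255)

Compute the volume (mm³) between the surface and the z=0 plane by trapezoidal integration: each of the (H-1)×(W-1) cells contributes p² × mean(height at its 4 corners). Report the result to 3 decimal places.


187.812

height_mm = gray/255 × 0.64; cell vol = 3.49² × mean(4 corners)
unit = 3.49² × 0.64 / (4×255) = 0.00764242 mm³ per gray-sum
row 0: Σ corner-gray over 4 cells = 2741  → 20.9479
row 1: Σ corner-gray over 4 cells = 2230  → 17.0426
row 2: Σ corner-gray over 4 cells = 2210  → 16.8897
row 3: Σ corner-gray over 4 cells = 1890  → 14.4442
row 4: Σ corner-gray over 4 cells = 1578  → 12.0597
row 5: Σ corner-gray over 4 cells = 1477  → 11.2878
row 6: Σ corner-gray over 4 cells = 1624  → 12.4113
row 7: Σ corner-gray over 4 cells = 1946  → 14.8721
row 8: Σ corner-gray over 4 cells = 1879  → 14.3601
row 9: Σ corner-gray over 4 cells = 2364  → 18.0667
row 10: Σ corner-gray over 4 cells = 2367  → 18.0896
row 11: Σ corner-gray over 4 cells = 2269  → 17.3406
Σ rows: total corner-gray = 24575  → 187.8124 mm³


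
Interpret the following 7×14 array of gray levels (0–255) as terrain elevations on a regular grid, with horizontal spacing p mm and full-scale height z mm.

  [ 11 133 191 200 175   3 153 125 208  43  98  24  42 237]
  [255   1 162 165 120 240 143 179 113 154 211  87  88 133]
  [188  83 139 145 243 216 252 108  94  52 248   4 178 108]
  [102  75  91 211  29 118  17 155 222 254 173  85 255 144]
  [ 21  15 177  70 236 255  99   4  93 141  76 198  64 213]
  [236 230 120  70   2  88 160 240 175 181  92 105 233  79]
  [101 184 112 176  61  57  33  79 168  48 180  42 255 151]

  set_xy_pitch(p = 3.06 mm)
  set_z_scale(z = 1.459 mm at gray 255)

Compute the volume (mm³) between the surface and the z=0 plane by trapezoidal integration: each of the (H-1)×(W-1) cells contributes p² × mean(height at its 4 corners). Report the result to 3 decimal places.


562.184

height_mm = gray/255 × 1.459; cell vol = 3.06² × mean(4 corners)
unit = 3.06² × 1.459 / (4×255) = 0.0133936 mm³ per gray-sum
row 0: Σ corner-gray over 13 cells = 6752  → 90.4337
row 1: Σ corner-gray over 13 cells = 7534  → 100.9075
row 2: Σ corner-gray over 13 cells = 7436  → 99.5950
row 3: Σ corner-gray over 13 cells = 6706  → 89.8176
row 4: Σ corner-gray over 13 cells = 6797  → 91.0364
row 5: Σ corner-gray over 13 cells = 6749  → 90.3935
Σ rows: total corner-gray = 41974  → 562.1838 mm³


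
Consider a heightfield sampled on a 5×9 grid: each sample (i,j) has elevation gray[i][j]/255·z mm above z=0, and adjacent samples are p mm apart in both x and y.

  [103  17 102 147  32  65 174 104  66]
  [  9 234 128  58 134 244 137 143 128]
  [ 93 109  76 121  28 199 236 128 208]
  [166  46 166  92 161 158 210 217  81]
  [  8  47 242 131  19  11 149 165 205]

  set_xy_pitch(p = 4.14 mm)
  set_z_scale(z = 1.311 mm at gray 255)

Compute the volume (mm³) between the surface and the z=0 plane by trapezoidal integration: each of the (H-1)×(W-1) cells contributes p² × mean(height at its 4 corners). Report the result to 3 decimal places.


367.054

height_mm = gray/255 × 1.311; cell vol = 4.14² × mean(4 corners)
unit = 4.14² × 1.311 / (4×255) = 0.0220294 mm³ per gray-sum
row 0: Σ corner-gray over 8 cells = 3744  → 82.4782
row 1: Σ corner-gray over 8 cells = 4388  → 96.6651
row 2: Σ corner-gray over 8 cells = 4442  → 97.8547
row 3: Σ corner-gray over 8 cells = 4088  → 90.0563
Σ rows: total corner-gray = 16662  → 367.0543 mm³


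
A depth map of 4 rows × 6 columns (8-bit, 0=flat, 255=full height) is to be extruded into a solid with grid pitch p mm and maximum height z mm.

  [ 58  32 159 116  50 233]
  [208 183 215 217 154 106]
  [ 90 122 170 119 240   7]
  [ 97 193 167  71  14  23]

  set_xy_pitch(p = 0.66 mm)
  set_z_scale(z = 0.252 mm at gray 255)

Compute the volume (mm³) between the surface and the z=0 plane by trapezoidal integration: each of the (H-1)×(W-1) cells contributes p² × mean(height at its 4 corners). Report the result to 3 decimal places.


height_mm = gray/255 × 0.252; cell vol = 0.66² × mean(4 corners)
unit = 0.66² × 0.252 / (4×255) = 0.000107619 mm³ per gray-sum
row 0: Σ corner-gray over 5 cells = 2857  → 0.3075
row 1: Σ corner-gray over 5 cells = 3251  → 0.3499
row 2: Σ corner-gray over 5 cells = 2409  → 0.2593
Σ rows: total corner-gray = 8517  → 0.9166 mm³

0.917


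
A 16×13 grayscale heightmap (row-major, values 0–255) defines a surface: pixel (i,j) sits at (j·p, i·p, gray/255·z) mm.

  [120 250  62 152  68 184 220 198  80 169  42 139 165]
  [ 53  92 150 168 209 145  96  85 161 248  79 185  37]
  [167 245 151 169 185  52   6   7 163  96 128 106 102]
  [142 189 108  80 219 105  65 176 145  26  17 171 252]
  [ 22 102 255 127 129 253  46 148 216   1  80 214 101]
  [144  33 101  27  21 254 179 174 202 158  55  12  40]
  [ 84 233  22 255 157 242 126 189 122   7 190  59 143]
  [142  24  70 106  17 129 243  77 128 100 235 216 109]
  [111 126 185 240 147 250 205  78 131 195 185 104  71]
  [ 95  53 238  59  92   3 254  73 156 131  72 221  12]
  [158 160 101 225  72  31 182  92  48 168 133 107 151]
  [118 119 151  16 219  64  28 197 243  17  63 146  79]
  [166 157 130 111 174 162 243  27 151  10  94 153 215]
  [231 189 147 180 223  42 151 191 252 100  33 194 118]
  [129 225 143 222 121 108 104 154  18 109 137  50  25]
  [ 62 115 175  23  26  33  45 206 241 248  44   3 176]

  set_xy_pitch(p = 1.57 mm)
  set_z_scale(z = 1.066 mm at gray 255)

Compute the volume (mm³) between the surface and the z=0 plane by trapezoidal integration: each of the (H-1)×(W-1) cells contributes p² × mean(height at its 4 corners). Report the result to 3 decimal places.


height_mm = gray/255 × 1.066; cell vol = 1.57² × mean(4 corners)
unit = 1.57² × 1.066 / (4×255) = 0.00257606 mm³ per gray-sum
row 0: Σ corner-gray over 12 cells = 6739  → 17.3601
row 1: Σ corner-gray over 12 cells = 6211  → 15.9999
row 2: Σ corner-gray over 12 cells = 5881  → 15.1498
row 3: Σ corner-gray over 12 cells = 6261  → 16.1287
row 4: Σ corner-gray over 12 cells = 5881  → 15.1498
row 5: Σ corner-gray over 12 cells = 6047  → 15.5774
row 6: Σ corner-gray over 12 cells = 6372  → 16.4147
row 7: Σ corner-gray over 12 cells = 6815  → 17.5559
row 8: Σ corner-gray over 12 cells = 6685  → 17.2210
row 9: Σ corner-gray over 12 cells = 5758  → 14.8330
row 10: Σ corner-gray over 12 cells = 5670  → 14.6063
row 11: Σ corner-gray over 12 cells = 5928  → 15.2709
row 12: Σ corner-gray over 12 cells = 6958  → 17.9242
row 13: Σ corner-gray over 12 cells = 6689  → 17.2313
row 14: Σ corner-gray over 12 cells = 5492  → 14.1477
Σ rows: total corner-gray = 93387  → 240.5707 mm³

240.571


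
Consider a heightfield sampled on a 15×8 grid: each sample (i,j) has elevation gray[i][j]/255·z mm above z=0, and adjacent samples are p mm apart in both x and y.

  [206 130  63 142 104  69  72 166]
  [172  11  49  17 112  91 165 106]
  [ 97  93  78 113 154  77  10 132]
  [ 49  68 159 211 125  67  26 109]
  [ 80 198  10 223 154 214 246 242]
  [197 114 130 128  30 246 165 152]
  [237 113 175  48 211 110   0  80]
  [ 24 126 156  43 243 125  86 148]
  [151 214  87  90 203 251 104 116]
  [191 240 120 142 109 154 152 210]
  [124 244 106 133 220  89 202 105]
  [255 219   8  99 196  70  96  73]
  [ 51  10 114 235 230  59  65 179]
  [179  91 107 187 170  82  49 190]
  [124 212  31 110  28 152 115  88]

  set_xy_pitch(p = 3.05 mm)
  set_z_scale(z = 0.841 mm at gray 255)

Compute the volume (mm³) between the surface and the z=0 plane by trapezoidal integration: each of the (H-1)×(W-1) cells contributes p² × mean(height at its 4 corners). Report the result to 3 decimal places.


height_mm = gray/255 × 0.841; cell vol = 3.05² × mean(4 corners)
unit = 3.05² × 0.841 / (4×255) = 0.00767 mm³ per gray-sum
row 0: Σ corner-gray over 7 cells = 2700  → 20.7090
row 1: Σ corner-gray over 7 cells = 2447  → 18.7685
row 2: Σ corner-gray over 7 cells = 2749  → 21.0848
row 3: Σ corner-gray over 7 cells = 3882  → 29.7749
row 4: Σ corner-gray over 7 cells = 4387  → 33.6483
row 5: Σ corner-gray over 7 cells = 3606  → 27.6580
row 6: Σ corner-gray over 7 cells = 3361  → 25.7789
row 7: Σ corner-gray over 7 cells = 3895  → 29.8747
row 8: Σ corner-gray over 7 cells = 4400  → 33.7480
row 9: Σ corner-gray over 7 cells = 4452  → 34.1469
row 10: Σ corner-gray over 7 cells = 3921  → 30.0741
row 11: Σ corner-gray over 7 cells = 3360  → 25.7712
row 12: Σ corner-gray over 7 cells = 3397  → 26.0550
row 13: Σ corner-gray over 7 cells = 3249  → 24.9198
Σ rows: total corner-gray = 49806  → 382.0121 mm³

382.012


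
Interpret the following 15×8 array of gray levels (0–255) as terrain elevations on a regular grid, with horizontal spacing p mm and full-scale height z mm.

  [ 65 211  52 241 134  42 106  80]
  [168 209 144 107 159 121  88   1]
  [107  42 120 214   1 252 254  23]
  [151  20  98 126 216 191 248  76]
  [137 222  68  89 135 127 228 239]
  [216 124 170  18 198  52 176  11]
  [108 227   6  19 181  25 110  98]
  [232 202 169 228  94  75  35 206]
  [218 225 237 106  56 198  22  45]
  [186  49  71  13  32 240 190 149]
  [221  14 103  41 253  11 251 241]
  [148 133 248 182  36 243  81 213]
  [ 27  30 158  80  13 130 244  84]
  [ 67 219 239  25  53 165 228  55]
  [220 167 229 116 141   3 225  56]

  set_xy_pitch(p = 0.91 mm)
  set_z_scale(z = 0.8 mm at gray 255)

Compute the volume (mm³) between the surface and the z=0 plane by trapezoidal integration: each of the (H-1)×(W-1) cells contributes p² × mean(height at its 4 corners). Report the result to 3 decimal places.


height_mm = gray/255 × 0.8; cell vol = 0.91² × mean(4 corners)
unit = 0.91² × 0.8 / (4×255) = 0.00064949 mm³ per gray-sum
row 0: Σ corner-gray over 7 cells = 3542  → 2.3005
row 1: Σ corner-gray over 7 cells = 3721  → 2.4168
row 2: Σ corner-gray over 7 cells = 3921  → 2.5467
row 3: Σ corner-gray over 7 cells = 4139  → 2.6882
row 4: Σ corner-gray over 7 cells = 3817  → 2.4791
row 5: Σ corner-gray over 7 cells = 3045  → 1.9777
row 6: Σ corner-gray over 7 cells = 3386  → 2.1992
row 7: Σ corner-gray over 7 cells = 3995  → 2.5947
row 8: Σ corner-gray over 7 cells = 3476  → 2.2576
row 9: Σ corner-gray over 7 cells = 3333  → 2.1648
row 10: Σ corner-gray over 7 cells = 4015  → 2.6077
row 11: Σ corner-gray over 7 cells = 3628  → 2.3564
row 12: Σ corner-gray over 7 cells = 3401  → 2.2089
row 13: Σ corner-gray over 7 cells = 4018  → 2.6097
Σ rows: total corner-gray = 51437  → 33.4078 mm³

33.408


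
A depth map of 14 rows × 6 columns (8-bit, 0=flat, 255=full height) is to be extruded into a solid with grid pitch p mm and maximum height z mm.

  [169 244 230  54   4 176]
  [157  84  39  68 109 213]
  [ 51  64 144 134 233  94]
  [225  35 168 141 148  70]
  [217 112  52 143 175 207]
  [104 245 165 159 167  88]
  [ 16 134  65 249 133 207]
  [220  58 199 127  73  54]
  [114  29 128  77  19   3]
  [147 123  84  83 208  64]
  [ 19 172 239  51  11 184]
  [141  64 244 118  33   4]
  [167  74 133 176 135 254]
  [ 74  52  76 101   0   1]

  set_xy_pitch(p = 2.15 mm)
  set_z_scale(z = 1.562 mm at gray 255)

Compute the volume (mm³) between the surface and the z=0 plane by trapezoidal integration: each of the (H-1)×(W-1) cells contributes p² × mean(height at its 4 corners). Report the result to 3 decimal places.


221.410

height_mm = gray/255 × 1.562; cell vol = 2.15² × mean(4 corners)
unit = 2.15² × 1.562 / (4×255) = 0.00707877 mm³ per gray-sum
row 0: Σ corner-gray over 5 cells = 2379  → 16.8404
row 1: Σ corner-gray over 5 cells = 2265  → 16.0334
row 2: Σ corner-gray over 5 cells = 2574  → 18.2208
row 3: Σ corner-gray over 5 cells = 2667  → 18.8791
row 4: Σ corner-gray over 5 cells = 3052  → 21.6044
row 5: Σ corner-gray over 5 cells = 3049  → 21.5832
row 6: Σ corner-gray over 5 cells = 2573  → 18.2137
row 7: Σ corner-gray over 5 cells = 1811  → 12.8197
row 8: Σ corner-gray over 5 cells = 1830  → 12.9541
row 9: Σ corner-gray over 5 cells = 2356  → 16.6776
row 10: Σ corner-gray over 5 cells = 2212  → 15.6582
row 11: Σ corner-gray over 5 cells = 2520  → 17.8385
row 12: Σ corner-gray over 5 cells = 1990  → 14.0868
Σ rows: total corner-gray = 31278  → 221.4098 mm³


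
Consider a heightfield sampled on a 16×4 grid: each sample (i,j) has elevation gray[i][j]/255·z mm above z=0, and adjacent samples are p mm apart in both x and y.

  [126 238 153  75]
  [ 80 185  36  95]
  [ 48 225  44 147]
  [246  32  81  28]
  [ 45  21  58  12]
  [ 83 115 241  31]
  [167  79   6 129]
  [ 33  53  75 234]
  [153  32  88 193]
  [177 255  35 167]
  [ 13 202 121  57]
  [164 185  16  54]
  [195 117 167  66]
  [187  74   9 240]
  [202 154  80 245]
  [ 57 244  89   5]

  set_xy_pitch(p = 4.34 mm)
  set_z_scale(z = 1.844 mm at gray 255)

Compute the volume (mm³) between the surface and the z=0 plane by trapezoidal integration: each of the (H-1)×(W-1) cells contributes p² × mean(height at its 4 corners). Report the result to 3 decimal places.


675.486

height_mm = gray/255 × 1.844; cell vol = 4.34² × mean(4 corners)
unit = 4.34² × 1.844 / (4×255) = 0.0340518 mm³ per gray-sum
row 0: Σ corner-gray over 3 cells = 1600  → 54.4829
row 1: Σ corner-gray over 3 cells = 1350  → 45.9699
row 2: Σ corner-gray over 3 cells = 1233  → 41.9859
row 3: Σ corner-gray over 3 cells = 715  → 24.3470
row 4: Σ corner-gray over 3 cells = 1041  → 35.4479
row 5: Σ corner-gray over 3 cells = 1292  → 43.9949
row 6: Σ corner-gray over 3 cells = 989  → 33.6772
row 7: Σ corner-gray over 3 cells = 1109  → 37.7635
row 8: Σ corner-gray over 3 cells = 1510  → 51.4182
row 9: Σ corner-gray over 3 cells = 1640  → 55.8450
row 10: Σ corner-gray over 3 cells = 1336  → 45.4932
row 11: Σ corner-gray over 3 cells = 1449  → 49.3411
row 12: Σ corner-gray over 3 cells = 1422  → 48.4217
row 13: Σ corner-gray over 3 cells = 1508  → 51.3501
row 14: Σ corner-gray over 3 cells = 1643  → 55.9471
Σ rows: total corner-gray = 19837  → 675.4858 mm³


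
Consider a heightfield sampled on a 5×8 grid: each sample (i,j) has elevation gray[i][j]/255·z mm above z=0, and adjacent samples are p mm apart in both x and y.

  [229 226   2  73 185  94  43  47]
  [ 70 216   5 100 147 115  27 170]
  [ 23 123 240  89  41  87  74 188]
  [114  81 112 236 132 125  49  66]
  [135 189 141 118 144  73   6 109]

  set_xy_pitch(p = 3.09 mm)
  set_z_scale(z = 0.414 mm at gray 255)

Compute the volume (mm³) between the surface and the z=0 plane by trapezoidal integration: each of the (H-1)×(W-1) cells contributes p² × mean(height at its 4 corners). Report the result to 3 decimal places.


47.923

height_mm = gray/255 × 0.414; cell vol = 3.09² × mean(4 corners)
unit = 3.09² × 0.414 / (4×255) = 0.00387541 mm³ per gray-sum
row 0: Σ corner-gray over 7 cells = 2982  → 11.5565
row 1: Σ corner-gray over 7 cells = 2979  → 11.5448
row 2: Σ corner-gray over 7 cells = 3169  → 12.2812
row 3: Σ corner-gray over 7 cells = 3236  → 12.5408
Σ rows: total corner-gray = 12366  → 47.9233 mm³


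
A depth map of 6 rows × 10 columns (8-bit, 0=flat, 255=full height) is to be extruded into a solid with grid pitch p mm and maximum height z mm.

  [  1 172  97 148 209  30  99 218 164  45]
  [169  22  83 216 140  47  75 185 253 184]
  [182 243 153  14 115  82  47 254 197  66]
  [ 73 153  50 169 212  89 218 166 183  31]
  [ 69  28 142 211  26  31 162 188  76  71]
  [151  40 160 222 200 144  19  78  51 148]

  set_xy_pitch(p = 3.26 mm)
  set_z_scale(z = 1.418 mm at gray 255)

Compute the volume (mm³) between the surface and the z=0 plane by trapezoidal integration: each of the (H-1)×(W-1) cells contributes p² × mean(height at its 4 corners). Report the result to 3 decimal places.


340.654

height_mm = gray/255 × 1.418; cell vol = 3.26² × mean(4 corners)
unit = 3.26² × 1.418 / (4×255) = 0.0147744 mm³ per gray-sum
row 0: Σ corner-gray over 9 cells = 4715  → 69.6615
row 1: Σ corner-gray over 9 cells = 4853  → 71.7004
row 2: Σ corner-gray over 9 cells = 5042  → 74.4928
row 3: Σ corner-gray over 9 cells = 4452  → 65.7758
row 4: Σ corner-gray over 9 cells = 3995  → 59.0239
Σ rows: total corner-gray = 23057  → 340.6544 mm³


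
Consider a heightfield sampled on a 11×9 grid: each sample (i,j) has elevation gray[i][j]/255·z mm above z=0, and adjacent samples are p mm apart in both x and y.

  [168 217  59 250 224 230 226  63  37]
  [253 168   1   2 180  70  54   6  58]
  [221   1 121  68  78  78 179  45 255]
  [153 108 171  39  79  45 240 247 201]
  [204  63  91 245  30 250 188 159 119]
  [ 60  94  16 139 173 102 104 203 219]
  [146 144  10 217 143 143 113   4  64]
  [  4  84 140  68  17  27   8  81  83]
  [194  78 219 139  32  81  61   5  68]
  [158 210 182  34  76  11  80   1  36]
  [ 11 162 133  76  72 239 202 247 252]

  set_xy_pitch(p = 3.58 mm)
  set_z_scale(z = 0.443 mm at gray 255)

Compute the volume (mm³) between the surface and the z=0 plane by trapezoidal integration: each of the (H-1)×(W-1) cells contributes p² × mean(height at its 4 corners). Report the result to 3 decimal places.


196.158

height_mm = gray/255 × 0.443; cell vol = 3.58² × mean(4 corners)
unit = 3.58² × 0.443 / (4×255) = 0.00556634 mm³ per gray-sum
row 0: Σ corner-gray over 8 cells = 4016  → 22.3544
row 1: Σ corner-gray over 8 cells = 2889  → 16.0812
row 2: Σ corner-gray over 8 cells = 3828  → 21.3079
row 3: Σ corner-gray over 8 cells = 4587  → 25.5328
row 4: Σ corner-gray over 8 cells = 4316  → 24.0243
row 5: Σ corner-gray over 8 cells = 3699  → 20.5899
row 6: Σ corner-gray over 8 cells = 2695  → 15.0013
row 7: Σ corner-gray over 8 cells = 2429  → 13.5206
row 8: Σ corner-gray over 8 cells = 2874  → 15.9977
row 9: Σ corner-gray over 8 cells = 3907  → 21.7477
Σ rows: total corner-gray = 35240  → 196.1578 mm³


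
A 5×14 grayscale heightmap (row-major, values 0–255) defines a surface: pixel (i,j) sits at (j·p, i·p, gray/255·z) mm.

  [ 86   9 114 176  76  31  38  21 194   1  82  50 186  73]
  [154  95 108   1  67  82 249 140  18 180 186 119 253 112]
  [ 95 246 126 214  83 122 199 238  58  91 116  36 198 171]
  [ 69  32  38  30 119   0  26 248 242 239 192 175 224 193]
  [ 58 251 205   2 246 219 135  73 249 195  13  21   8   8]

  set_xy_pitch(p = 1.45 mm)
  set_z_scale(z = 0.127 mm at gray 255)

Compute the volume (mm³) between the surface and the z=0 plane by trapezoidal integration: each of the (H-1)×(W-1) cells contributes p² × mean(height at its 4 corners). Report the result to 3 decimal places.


height_mm = gray/255 × 0.127; cell vol = 1.45² × mean(4 corners)
unit = 1.45² × 0.127 / (4×255) = 0.000261782 mm³ per gray-sum
row 0: Σ corner-gray over 13 cells = 5377  → 1.4076
row 1: Σ corner-gray over 13 cells = 6982  → 1.8278
row 2: Σ corner-gray over 13 cells = 7112  → 1.8618
row 3: Σ corner-gray over 13 cells = 6692  → 1.7518
Σ rows: total corner-gray = 26163  → 6.8490 mm³

6.849


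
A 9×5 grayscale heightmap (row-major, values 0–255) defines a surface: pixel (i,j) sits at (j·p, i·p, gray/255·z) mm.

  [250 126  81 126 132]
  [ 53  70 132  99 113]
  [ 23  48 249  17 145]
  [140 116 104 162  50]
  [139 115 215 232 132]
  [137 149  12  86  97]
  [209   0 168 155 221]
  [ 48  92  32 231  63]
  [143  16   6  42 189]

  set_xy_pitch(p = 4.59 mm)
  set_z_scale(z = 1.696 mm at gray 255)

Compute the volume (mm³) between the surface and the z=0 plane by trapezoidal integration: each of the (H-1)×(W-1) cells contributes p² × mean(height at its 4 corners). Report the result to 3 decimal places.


height_mm = gray/255 × 1.696; cell vol = 4.59² × mean(4 corners)
unit = 4.59² × 1.696 / (4×255) = 0.0350309 mm³ per gray-sum
row 0: Σ corner-gray over 4 cells = 1816  → 63.6161
row 1: Σ corner-gray over 4 cells = 1564  → 54.7883
row 2: Σ corner-gray over 4 cells = 1750  → 61.3040
row 3: Σ corner-gray over 4 cells = 2349  → 82.2875
row 4: Σ corner-gray over 4 cells = 2123  → 74.3706
row 5: Σ corner-gray over 4 cells = 1804  → 63.1957
row 6: Σ corner-gray over 4 cells = 1897  → 66.4536
row 7: Σ corner-gray over 4 cells = 1281  → 44.8746
Σ rows: total corner-gray = 14584  → 510.8904 mm³

510.890


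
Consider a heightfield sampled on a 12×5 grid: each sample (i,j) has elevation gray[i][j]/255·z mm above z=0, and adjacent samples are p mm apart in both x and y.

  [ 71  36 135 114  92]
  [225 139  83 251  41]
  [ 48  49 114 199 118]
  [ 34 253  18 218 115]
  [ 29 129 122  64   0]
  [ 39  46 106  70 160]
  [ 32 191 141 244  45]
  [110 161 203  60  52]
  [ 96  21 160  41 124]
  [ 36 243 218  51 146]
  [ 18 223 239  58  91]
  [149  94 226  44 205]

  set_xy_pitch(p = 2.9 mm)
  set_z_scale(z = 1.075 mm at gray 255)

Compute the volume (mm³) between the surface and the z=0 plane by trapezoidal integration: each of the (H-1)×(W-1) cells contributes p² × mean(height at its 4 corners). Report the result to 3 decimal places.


189.616

height_mm = gray/255 × 1.075; cell vol = 2.9² × mean(4 corners)
unit = 2.9² × 1.075 / (4×255) = 0.00886348 mm³ per gray-sum
row 0: Σ corner-gray over 4 cells = 1945  → 17.2395
row 1: Σ corner-gray over 4 cells = 2102  → 18.6310
row 2: Σ corner-gray over 4 cells = 2017  → 17.8776
row 3: Σ corner-gray over 4 cells = 1786  → 15.8302
row 4: Σ corner-gray over 4 cells = 1302  → 11.5403
row 5: Σ corner-gray over 4 cells = 1872  → 16.5924
row 6: Σ corner-gray over 4 cells = 2239  → 19.8453
row 7: Σ corner-gray over 4 cells = 1674  → 14.8375
row 8: Σ corner-gray over 4 cells = 1870  → 16.5747
row 9: Σ corner-gray over 4 cells = 2355  → 20.8735
row 10: Σ corner-gray over 4 cells = 2231  → 19.7744
Σ rows: total corner-gray = 21393  → 189.6164 mm³


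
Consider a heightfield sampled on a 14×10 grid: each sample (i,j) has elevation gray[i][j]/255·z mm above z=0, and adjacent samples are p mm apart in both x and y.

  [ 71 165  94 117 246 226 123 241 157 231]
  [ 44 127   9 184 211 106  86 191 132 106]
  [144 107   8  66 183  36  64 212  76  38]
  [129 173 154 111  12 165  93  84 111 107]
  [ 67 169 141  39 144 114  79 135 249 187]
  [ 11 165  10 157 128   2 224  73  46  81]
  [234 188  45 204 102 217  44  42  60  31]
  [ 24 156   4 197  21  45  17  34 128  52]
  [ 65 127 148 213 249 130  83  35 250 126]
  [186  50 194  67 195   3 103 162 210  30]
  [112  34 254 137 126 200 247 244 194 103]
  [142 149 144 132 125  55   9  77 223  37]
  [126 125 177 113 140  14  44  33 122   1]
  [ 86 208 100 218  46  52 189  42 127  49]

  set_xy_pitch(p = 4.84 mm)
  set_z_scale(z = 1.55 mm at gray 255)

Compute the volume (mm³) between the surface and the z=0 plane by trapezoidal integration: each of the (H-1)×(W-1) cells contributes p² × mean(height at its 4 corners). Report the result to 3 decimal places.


height_mm = gray/255 × 1.55; cell vol = 4.84² × mean(4 corners)
unit = 4.84² × 1.55 / (4×255) = 0.0355977 mm³ per gray-sum
row 0: Σ corner-gray over 9 cells = 5282  → 188.0272
row 1: Σ corner-gray over 9 cells = 3928  → 139.8279
row 2: Σ corner-gray over 9 cells = 3728  → 132.7083
row 3: Σ corner-gray over 9 cells = 4436  → 157.9115
row 4: Σ corner-gray over 9 cells = 4096  → 145.8083
row 5: Σ corner-gray over 9 cells = 3771  → 134.2390
row 6: Σ corner-gray over 9 cells = 3349  → 119.2168
row 7: Σ corner-gray over 9 cells = 3941  → 140.2906
row 8: Σ corner-gray over 9 cells = 4845  → 172.4710
row 9: Σ corner-gray over 9 cells = 5271  → 187.6356
row 10: Σ corner-gray over 9 cells = 5094  → 181.3348
row 11: Σ corner-gray over 9 cells = 3670  → 130.6437
row 12: Σ corner-gray over 9 cells = 3762  → 133.9186
Σ rows: total corner-gray = 55173  → 1964.0333 mm³

1964.033
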